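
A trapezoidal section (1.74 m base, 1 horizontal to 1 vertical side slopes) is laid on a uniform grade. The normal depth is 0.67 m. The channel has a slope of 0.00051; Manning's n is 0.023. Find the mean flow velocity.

With bottom width b = 1.74 m and side slope z = 1: A = (b + zy)y = (1.74 + 1×0.67)×0.67 = 1.615 m²; P = b + 2y√(1+z²) = 1.74 + 2×0.67×1.414 = 3.635 m.
Hydraulic radius R = A/P = 1.615/3.635 = 0.4442 m.
From Manning's equation, V = (1/n) R^(2/3) S^(1/2) = (1/0.023) × 0.4442^(2/3) × 0.00051^(1/2) = 0.572 m/s.

V = 0.572 m/s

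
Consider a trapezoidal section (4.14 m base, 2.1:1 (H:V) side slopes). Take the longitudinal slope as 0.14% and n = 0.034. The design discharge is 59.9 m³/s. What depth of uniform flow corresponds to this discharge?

Manning's equation rearranged: A R^(2/3) = nQ / (1·√S) = 0.034 × 59.9 / (√0.0014) = 54.43.
At y = 2.86 m: A R^(2/3) = 40.74 — short.
At y = 3.27 m: A R^(2/3) = 54.44 — close enough.

y_n = 3.27 m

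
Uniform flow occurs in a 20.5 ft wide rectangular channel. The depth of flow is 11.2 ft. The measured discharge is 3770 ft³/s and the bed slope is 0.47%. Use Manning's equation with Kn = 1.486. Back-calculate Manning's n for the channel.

Flow area A = b·y = 20.5 × 11.2 = 229.6 ft². Wetted perimeter P = b + 2y = 20.5 + 2×11.2 = 42.9 ft.
Hydraulic radius R = A/P = 229.6/42.9 = 5.352 ft.
Rearranging Manning's equation: n = (1.486/Q) A R^(2/3) S^(1/2) = (1.486/3770) × 229.6 × 5.352^(2/3) × √0.0047 = 0.019.

n = 0.019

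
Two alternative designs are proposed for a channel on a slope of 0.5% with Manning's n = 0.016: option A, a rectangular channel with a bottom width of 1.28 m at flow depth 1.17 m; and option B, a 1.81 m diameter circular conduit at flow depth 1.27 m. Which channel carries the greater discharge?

channel B

Channel A: Flow area A = b·y = 1.28 × 1.17 = 1.498 m². Wetted perimeter P = b + 2y = 1.28 + 2×1.17 = 3.62 m. Hydraulic radius R = A/P = 1.498/3.62 = 0.4137 m. Q_A = (1/0.016)·1.498·0.4137^(2/3)·√0.005 = 3.675 m³/s.
Channel B: For a circular section of diameter D = 1.81 m at depth y = 1.27 m, the central angle is θ = 2 arccos(1 − 2y/D) = 3.972 rad. Then A = (D²/8)(θ − sin θ) = 1.929 m² and P = Dθ/2 = 3.595 m. Hydraulic radius R = A/P = 1.929/3.595 = 0.5366 m. Q_B = (1/0.016)·1.929·0.5366^(2/3)·√0.005 = 5.629 m³/s.
Q_A = 3.675 m³/s vs Q_B = 5.629 m³/s, so channel B carries more.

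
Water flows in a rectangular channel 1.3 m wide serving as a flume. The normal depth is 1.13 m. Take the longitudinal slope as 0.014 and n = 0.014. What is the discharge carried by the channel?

Flow area A = b·y = 1.3 × 1.13 = 1.469 m². Wetted perimeter P = b + 2y = 1.3 + 2×1.13 = 3.56 m.
Hydraulic radius R = A/P = 1.469/3.56 = 0.4126 m.
Manning's equation: Q = (1/n) A R^(2/3) S^(1/2) = (1/0.014) × 1.469 × 0.4126^(2/3) × 0.014^(1/2) = 6.88 m³/s.

Q = 6.88 m³/s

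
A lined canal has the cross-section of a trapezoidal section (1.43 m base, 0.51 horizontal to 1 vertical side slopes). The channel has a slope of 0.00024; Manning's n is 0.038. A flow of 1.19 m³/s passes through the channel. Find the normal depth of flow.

y_n = 1.61 m

Manning's equation rearranged: A R^(2/3) = nQ / (1·√S) = 0.038 × 1.19 / (√0.00024) = 2.919.
Try y = 1.88 m: A R^(2/3) = 3.853 — high.
Try y = 1.36 m: A R^(2/3) = 2.154 — low.
Try y = 1.61 m: A R^(2/3) = 2.907 — ≈ 2.919.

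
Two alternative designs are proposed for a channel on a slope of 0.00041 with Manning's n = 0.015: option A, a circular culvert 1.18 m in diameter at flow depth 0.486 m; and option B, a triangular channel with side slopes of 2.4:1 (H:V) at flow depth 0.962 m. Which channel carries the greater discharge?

channel B

Channel A: For a circular section of diameter D = 1.18 m at depth y = 0.486 m, the central angle is θ = 2 arccos(1 − 2y/D) = 2.787 rad. Then A = (D²/8)(θ − sin θ) = 0.4247 m² and P = Dθ/2 = 1.644 m. Hydraulic radius R = A/P = 0.4247/1.644 = 0.2583 m. Q_A = (1/0.015)·0.4247·0.2583^(2/3)·√0.00041 = 0.2325 m³/s.
Channel B: For a triangular section with side slope z = 2.4: A = zy² = 2.4×0.962² = 2.221 m²; P = 2y√(1+z²) = 2×0.962×2.6 = 5.002 m. Hydraulic radius R = A/P = 2.221/5.002 = 0.444 m. Q_B = (1/0.015)·2.221·0.444^(2/3)·√0.00041 = 1.745 m³/s.
Q_A = 0.2325 m³/s vs Q_B = 1.745 m³/s, so channel B carries more.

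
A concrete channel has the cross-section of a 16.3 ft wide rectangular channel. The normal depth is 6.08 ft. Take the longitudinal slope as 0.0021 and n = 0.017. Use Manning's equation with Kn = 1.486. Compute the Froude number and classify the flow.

Flow area A = b·y = 16.3 × 6.08 = 99.1 ft². Wetted perimeter P = b + 2y = 16.3 + 2×6.08 = 28.46 ft.
Hydraulic radius R = A/P = 99.1/28.46 = 3.482 ft.
V = (1.486/n) R^(2/3) √S = (1.486/0.017) × 3.482^(2/3) × √0.0021 = 9.203 ft/s. Hydraulic depth D_h = A/T = 99.1/16.3 = 6.08 ft.
Froude number Fr = V/√(g·D_h) = 9.203/√(32.2×6.08) = 0.658, which is less than 1, so the flow is subcritical.

subcritical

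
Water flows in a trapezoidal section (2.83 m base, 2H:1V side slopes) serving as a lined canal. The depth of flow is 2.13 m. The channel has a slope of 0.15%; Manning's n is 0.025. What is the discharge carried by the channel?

With bottom width b = 2.83 m and side slope z = 2: A = (b + zy)y = (2.83 + 2×2.13)×2.13 = 15.1 m²; P = b + 2y√(1+z²) = 2.83 + 2×2.13×2.236 = 12.36 m.
Hydraulic radius R = A/P = 15.1/12.36 = 1.222 m.
Manning's equation: Q = (1/n) A R^(2/3) S^(1/2) = (1/0.025) × 15.1 × 1.222^(2/3) × 0.0015^(1/2) = 26.7 m³/s.

Q = 26.7 m³/s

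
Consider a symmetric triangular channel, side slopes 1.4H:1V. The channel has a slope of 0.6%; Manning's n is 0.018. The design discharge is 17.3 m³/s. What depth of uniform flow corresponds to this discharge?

Manning's equation rearranged: A R^(2/3) = nQ / (1·√S) = 0.018 × 17.3 / (√0.006) = 4.02.
At y = 2.15 m: A R^(2/3) = 5.919 — high.
At y = 1.49 m: A R^(2/3) = 2.226 — low.
At y = 1.86 m: A R^(2/3) = 4.022 — ≈ 4.02.

y_n = 1.86 m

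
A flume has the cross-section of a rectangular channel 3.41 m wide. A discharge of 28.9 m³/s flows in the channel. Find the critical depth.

For a rectangular channel, critical depth y_c = (q²/g)^(1/3) where q = Q/b = 28.9/3.41 = 8.475 m²/s.
So y_c = (8.475²/9.81)^(1/3) = 1.94 m.

y_c = 1.94 m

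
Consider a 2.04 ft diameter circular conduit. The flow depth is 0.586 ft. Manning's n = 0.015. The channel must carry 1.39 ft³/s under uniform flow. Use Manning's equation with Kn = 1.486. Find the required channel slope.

For a circular section of diameter D = 2.04 ft at depth y = 0.586 ft, the central angle is θ = 2 arccos(1 − 2y/D) = 2.263 rad. Then A = (D²/8)(θ − sin θ) = 0.7764 ft² and P = Dθ/2 = 2.308 ft.
Hydraulic radius R = A/P = 0.7764/2.308 = 0.3364 ft.
From Manning's equation, S = [nQ / (1.486 A R^(2/3))]² = [0.015 × 1.39 / (1.486 × 0.7764 × 0.3364^(2/3))]² = 0.0014.

S = 0.0014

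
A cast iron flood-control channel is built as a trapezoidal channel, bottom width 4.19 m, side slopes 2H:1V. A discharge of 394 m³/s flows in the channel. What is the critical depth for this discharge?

y_c = 5.08 m

At critical depth, Q² T / (g A³) = 1, i.e. A³/T = Q²/g = 394²/9.81 = 15820.
Try y = 4.44 m: A³/T = 8903 — too small.
Try y = 5.86 m: A³/T = 29330 — too large.
Try y = 5.08 m: A³/T = 15810 — ≈ 15820.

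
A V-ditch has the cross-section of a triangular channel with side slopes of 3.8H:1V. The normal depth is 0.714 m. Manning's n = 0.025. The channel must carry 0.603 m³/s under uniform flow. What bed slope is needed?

S = 0.00025

For a triangular section with side slope z = 3.8: A = zy² = 3.8×0.714² = 1.937 m²; P = 2y√(1+z²) = 2×0.714×3.929 = 5.611 m.
Hydraulic radius R = A/P = 1.937/5.611 = 0.3452 m.
From Manning's equation, S = [nQ / (1 A R^(2/3))]² = [0.025 × 0.603 / (1 × 1.937 × 0.3452^(2/3))]² = 0.00025.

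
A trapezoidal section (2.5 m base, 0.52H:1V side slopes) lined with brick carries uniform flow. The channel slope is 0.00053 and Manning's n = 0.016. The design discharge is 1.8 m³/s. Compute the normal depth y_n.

Manning's equation rearranged: A R^(2/3) = nQ / (1·√S) = 0.016 × 1.8 / (√0.00053) = 1.251.
Trying y = 0.614 m: A R^(2/3) = 1.01 — low.
Trying y = 0.701 m: A R^(2/3) = 1.252 — ≈ 1.251.

y_n = 0.701 m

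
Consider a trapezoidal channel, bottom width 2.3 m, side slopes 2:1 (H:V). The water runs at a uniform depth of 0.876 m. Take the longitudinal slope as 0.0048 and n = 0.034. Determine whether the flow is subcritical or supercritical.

With bottom width b = 2.3 m and side slope z = 2: A = (b + zy)y = (2.3 + 2×0.876)×0.876 = 3.55 m²; P = b + 2y√(1+z²) = 2.3 + 2×0.876×2.236 = 6.218 m.
Hydraulic radius R = A/P = 3.55/6.218 = 0.5709 m.
V = (1/n) R^(2/3) √S = (1/0.034) × 0.5709^(2/3) × √0.0048 = 1.402 m/s. Hydraulic depth D_h = A/T = 3.55/5.804 = 0.6116 m.
Froude number Fr = V/√(g·D_h) = 1.402/√(9.81×0.6116) = 0.573, which is less than 1, so the flow is subcritical.

subcritical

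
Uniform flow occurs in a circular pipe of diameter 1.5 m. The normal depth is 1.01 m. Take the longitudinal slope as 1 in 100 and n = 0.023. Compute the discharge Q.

Q = 3.18 m³/s

For a circular section of diameter D = 1.5 m at depth y = 1.01 m, the central angle is θ = 2 arccos(1 − 2y/D) = 3.85 rad. Then A = (D²/8)(θ − sin θ) = 1.266 m² and P = Dθ/2 = 2.887 m.
Hydraulic radius R = A/P = 1.266/2.887 = 0.4384 m.
Manning's equation: Q = (1/n) A R^(2/3) S^(1/2) = (1/0.023) × 1.266 × 0.4384^(2/3) × 0.01^(1/2) = 3.18 m³/s.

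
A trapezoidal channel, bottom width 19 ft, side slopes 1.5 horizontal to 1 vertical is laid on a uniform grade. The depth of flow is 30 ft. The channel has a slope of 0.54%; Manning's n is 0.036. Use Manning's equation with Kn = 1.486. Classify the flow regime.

subcritical

With bottom width b = 19 ft and side slope z = 1.5: A = (b + zy)y = (19 + 1.5×30)×30 = 1920 ft²; P = b + 2y√(1+z²) = 19 + 2×30×1.803 = 127.2 ft.
Hydraulic radius R = A/P = 1920/127.2 = 15.1 ft.
V = (1.486/n) R^(2/3) √S = (1.486/0.036) × 15.1^(2/3) × √0.0054 = 18.53 ft/s. Hydraulic depth D_h = A/T = 1920/109 = 17.61 ft.
Froude number Fr = V/√(g·D_h) = 18.53/√(32.2×17.61) = 0.778, which is less than 1, so the flow is subcritical.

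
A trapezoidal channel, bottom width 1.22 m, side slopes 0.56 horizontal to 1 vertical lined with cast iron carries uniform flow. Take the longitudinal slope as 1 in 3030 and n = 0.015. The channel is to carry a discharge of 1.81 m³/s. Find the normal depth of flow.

y_n = 1.17 m

Manning's equation rearranged: A R^(2/3) = nQ / (1·√S) = 0.015 × 1.81 / (√0.00033) = 1.494.
Try y = 1.37 m: A R^(2/3) = 1.989 — too large.
Try y = 1.01 m: A R^(2/3) = 1.151 — too small.
Try y = 1.17 m: A R^(2/3) = 1.495 — matches.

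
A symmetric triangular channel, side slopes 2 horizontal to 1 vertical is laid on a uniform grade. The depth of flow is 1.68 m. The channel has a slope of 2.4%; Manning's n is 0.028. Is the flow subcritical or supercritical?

supercritical

For a triangular section with side slope z = 2: A = zy² = 2×1.68² = 5.645 m²; P = 2y√(1+z²) = 2×1.68×2.236 = 7.513 m.
Hydraulic radius R = A/P = 5.645/7.513 = 0.7513 m.
V = (1/n) R^(2/3) √S = (1/0.028) × 0.7513^(2/3) × √0.024 = 4.573 m/s. Hydraulic depth D_h = A/T = 5.645/6.72 = 0.84 m.
Froude number Fr = V/√(g·D_h) = 4.573/√(9.81×0.84) = 1.59, which is greater than 1, so the flow is supercritical.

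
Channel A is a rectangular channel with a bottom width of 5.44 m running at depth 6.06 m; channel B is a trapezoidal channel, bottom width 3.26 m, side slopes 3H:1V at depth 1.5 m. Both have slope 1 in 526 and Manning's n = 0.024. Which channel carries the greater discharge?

channel A

Channel A: Flow area A = b·y = 5.44 × 6.06 = 32.97 m². Wetted perimeter P = b + 2y = 5.44 + 2×6.06 = 17.56 m. Hydraulic radius R = A/P = 32.97/17.56 = 1.877 m. Q_A = (1/0.024)·32.97·1.877^(2/3)·√0.001901 = 91.14 m³/s.
Channel B: With bottom width b = 3.26 m and side slope z = 3: A = (b + zy)y = (3.26 + 3×1.5)×1.5 = 11.64 m²; P = b + 2y√(1+z²) = 3.26 + 2×1.5×3.162 = 12.75 m. Hydraulic radius R = A/P = 11.64/12.75 = 0.9132 m. Q_B = (1/0.024)·11.64·0.9132^(2/3)·√0.001901 = 19.9 m³/s.
Q_A = 91.14 m³/s vs Q_B = 19.9 m³/s, so channel A carries more.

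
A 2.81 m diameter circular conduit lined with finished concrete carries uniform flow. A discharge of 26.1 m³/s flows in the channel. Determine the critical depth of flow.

At critical depth, Q² T / (g A³) = 1, i.e. A³/T = Q²/g = 26.1²/9.81 = 69.44.
Trying y = 2.57 m: A³/T = 133.8 — over.
Trying y = 1.61 m: A³/T = 17.85 — short.
Trying y = 2.27 m: A³/T = 69.84 — close enough.

y_c = 2.27 m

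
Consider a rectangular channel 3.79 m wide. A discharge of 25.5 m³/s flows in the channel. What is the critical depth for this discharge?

y_c = 1.66 m

For a rectangular channel, critical depth y_c = (q²/g)^(1/3) where q = Q/b = 25.5/3.79 = 6.728 m²/s.
So y_c = (6.728²/9.81)^(1/3) = 1.66 m.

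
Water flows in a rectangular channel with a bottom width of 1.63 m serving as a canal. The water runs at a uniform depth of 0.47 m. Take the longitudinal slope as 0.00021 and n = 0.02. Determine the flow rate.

Q = 0.248 m³/s

Flow area A = b·y = 1.63 × 0.47 = 0.7661 m². Wetted perimeter P = b + 2y = 1.63 + 2×0.47 = 2.57 m.
Hydraulic radius R = A/P = 0.7661/2.57 = 0.2981 m.
Manning's equation: Q = (1/n) A R^(2/3) S^(1/2) = (1/0.02) × 0.7661 × 0.2981^(2/3) × 0.00021^(1/2) = 0.248 m³/s.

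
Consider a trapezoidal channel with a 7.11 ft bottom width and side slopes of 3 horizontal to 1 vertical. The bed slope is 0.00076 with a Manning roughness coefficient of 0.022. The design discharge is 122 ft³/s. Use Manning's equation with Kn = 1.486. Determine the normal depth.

Manning's equation rearranged: A R^(2/3) = nQ / (1.486·√S) = 0.022 × 122 / (1.486 × √0.00076) = 65.52.
Try y = 2.37 ft: A R^(2/3) = 44.65 — short.
Try y = 3.53 ft: A R^(2/3) = 103.2 — over.
Try y = 2.85 ft: A R^(2/3) = 65.44 — matches.

y_n = 2.85 ft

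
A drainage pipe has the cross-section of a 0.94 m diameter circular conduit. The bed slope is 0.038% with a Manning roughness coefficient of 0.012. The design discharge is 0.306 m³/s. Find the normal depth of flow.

Manning's equation rearranged: A R^(2/3) = nQ / (1·√S) = 0.012 × 0.306 / (√0.00038) = 0.1884.
Try y = 0.749 m: A R^(2/3) = 0.2573 — high.
Try y = 0.587 m: A R^(2/3) = 0.1886 — matches.

y_n = 0.587 m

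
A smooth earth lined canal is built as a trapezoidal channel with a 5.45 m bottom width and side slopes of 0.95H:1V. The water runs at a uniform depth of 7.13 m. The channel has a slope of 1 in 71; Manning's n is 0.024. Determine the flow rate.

Q = 988 m³/s

With bottom width b = 5.45 m and side slope z = 0.95: A = (b + zy)y = (5.45 + 0.95×7.13)×7.13 = 87.15 m²; P = b + 2y√(1+z²) = 5.45 + 2×7.13×1.379 = 25.12 m.
Hydraulic radius R = A/P = 87.15/25.12 = 3.47 m.
Manning's equation: Q = (1/n) A R^(2/3) S^(1/2) = (1/0.024) × 87.15 × 3.47^(2/3) × 0.01408^(1/2) = 988 m³/s.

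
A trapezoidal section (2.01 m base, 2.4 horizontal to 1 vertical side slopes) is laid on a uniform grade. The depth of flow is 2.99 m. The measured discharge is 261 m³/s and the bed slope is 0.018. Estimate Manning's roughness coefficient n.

n = 0.019

With bottom width b = 2.01 m and side slope z = 2.4: A = (b + zy)y = (2.01 + 2.4×2.99)×2.99 = 27.47 m²; P = b + 2y√(1+z²) = 2.01 + 2×2.99×2.6 = 17.56 m.
Hydraulic radius R = A/P = 27.47/17.56 = 1.564 m.
Rearranging Manning's equation: n = (1/Q) A R^(2/3) S^(1/2) = (1/261) × 27.47 × 1.564^(2/3) × √0.018 = 0.019.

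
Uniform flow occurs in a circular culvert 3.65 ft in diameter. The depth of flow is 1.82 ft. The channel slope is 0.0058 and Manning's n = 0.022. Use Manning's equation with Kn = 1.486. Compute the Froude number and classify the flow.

For a circular section of diameter D = 3.65 ft at depth y = 1.82 ft, the central angle is θ = 2 arccos(1 − 2y/D) = 3.136 rad. Then A = (D²/8)(θ − sin θ) = 5.213 ft² and P = Dθ/2 = 5.723 ft.
Hydraulic radius R = A/P = 5.213/5.723 = 0.9109 ft.
V = (1.486/n) R^(2/3) √S = (1.486/0.022) × 0.9109^(2/3) × √0.0058 = 4.834 ft/s. Hydraulic depth D_h = A/T = 5.213/3.65 = 1.428 ft.
Froude number Fr = V/√(g·D_h) = 4.834/√(32.2×1.428) = 0.713, which is less than 1, so the flow is subcritical.

subcritical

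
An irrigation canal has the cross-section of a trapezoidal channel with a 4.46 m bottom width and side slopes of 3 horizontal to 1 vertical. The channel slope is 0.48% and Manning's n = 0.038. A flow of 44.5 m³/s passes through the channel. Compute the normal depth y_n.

y_n = 2.02 m

Manning's equation rearranged: A R^(2/3) = nQ / (1·√S) = 0.038 × 44.5 / (√0.0048) = 24.41.
Trying y = 2.47 m: A R^(2/3) = 37.73 — too large.
Trying y = 1.69 m: A R^(2/3) = 16.78 — too small.
Trying y = 2.02 m: A R^(2/3) = 24.43 — ≈ 24.41.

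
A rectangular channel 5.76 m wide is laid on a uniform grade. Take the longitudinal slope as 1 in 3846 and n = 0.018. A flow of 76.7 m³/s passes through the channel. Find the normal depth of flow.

Manning's equation rearranged: A R^(2/3) = nQ / (1·√S) = 0.018 × 76.7 / (√0.00026) = 85.62.
Trying y = 6.9 m: A R^(2/3) = 63.76 — low.
Trying y = 10.1 m: A R^(2/3) = 99.63 — high.
Trying y = 8.86 m: A R^(2/3) = 85.63 — close enough.

y_n = 8.86 m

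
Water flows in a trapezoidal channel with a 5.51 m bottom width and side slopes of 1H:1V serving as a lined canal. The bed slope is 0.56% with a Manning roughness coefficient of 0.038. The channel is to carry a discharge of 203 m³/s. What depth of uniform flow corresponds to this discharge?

y_n = 5.05 m

Manning's equation rearranged: A R^(2/3) = nQ / (1·√S) = 0.038 × 203 / (√0.0056) = 103.1.
Trying y = 5.84 m: A R^(2/3) = 138.2 — too large.
Trying y = 4.11 m: A R^(2/3) = 69.04 — too small.
Trying y = 5.05 m: A R^(2/3) = 103.3 — close enough.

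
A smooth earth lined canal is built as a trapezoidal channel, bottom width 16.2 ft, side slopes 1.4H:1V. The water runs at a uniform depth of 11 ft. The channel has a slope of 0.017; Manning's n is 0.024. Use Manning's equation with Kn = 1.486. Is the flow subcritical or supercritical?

With bottom width b = 16.2 ft and side slope z = 1.4: A = (b + zy)y = (16.2 + 1.4×11)×11 = 347.6 ft²; P = b + 2y√(1+z²) = 16.2 + 2×11×1.72 = 54.05 ft.
Hydraulic radius R = A/P = 347.6/54.05 = 6.431 ft.
V = (1.486/n) R^(2/3) √S = (1.486/0.024) × 6.431^(2/3) × √0.017 = 27.92 ft/s. Hydraulic depth D_h = A/T = 347.6/47 = 7.396 ft.
Froude number Fr = V/√(g·D_h) = 27.92/√(32.2×7.396) = 1.81, which is greater than 1, so the flow is supercritical.

supercritical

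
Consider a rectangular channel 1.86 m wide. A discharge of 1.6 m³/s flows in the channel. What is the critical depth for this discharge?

y_c = 0.423 m

For a rectangular channel, critical depth y_c = (q²/g)^(1/3) where q = Q/b = 1.6/1.86 = 0.8602 m²/s.
So y_c = (0.8602²/9.81)^(1/3) = 0.423 m.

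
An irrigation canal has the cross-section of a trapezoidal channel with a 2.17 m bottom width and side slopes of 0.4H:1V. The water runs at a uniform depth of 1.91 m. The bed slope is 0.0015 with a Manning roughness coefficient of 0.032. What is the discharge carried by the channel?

Q = 6.28 m³/s

With bottom width b = 2.17 m and side slope z = 0.4: A = (b + zy)y = (2.17 + 0.4×1.91)×1.91 = 5.604 m²; P = b + 2y√(1+z²) = 2.17 + 2×1.91×1.077 = 6.284 m.
Hydraulic radius R = A/P = 5.604/6.284 = 0.8917 m.
Manning's equation: Q = (1/n) A R^(2/3) S^(1/2) = (1/0.032) × 5.604 × 0.8917^(2/3) × 0.0015^(1/2) = 6.28 m³/s.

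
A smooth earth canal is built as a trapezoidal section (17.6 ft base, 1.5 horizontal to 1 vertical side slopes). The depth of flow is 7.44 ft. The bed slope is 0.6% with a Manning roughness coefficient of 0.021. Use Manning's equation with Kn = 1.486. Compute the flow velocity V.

V = 15.6 ft/s

With bottom width b = 17.6 ft and side slope z = 1.5: A = (b + zy)y = (17.6 + 1.5×7.44)×7.44 = 214 ft²; P = b + 2y√(1+z²) = 17.6 + 2×7.44×1.803 = 44.43 ft.
Hydraulic radius R = A/P = 214/44.43 = 4.816 ft.
From Manning's equation, V = (1.486/n) R^(2/3) S^(1/2) = (1.486/0.021) × 4.816^(2/3) × 0.006^(1/2) = 15.6 ft/s.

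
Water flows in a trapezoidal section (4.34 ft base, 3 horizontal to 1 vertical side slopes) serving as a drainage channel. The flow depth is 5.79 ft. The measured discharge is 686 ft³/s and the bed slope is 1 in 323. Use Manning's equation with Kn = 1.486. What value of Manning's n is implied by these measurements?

n = 0.032

With bottom width b = 4.34 ft and side slope z = 3: A = (b + zy)y = (4.34 + 3×5.79)×5.79 = 125.7 ft²; P = b + 2y√(1+z²) = 4.34 + 2×5.79×3.162 = 40.96 ft.
Hydraulic radius R = A/P = 125.7/40.96 = 3.069 ft.
Rearranging Manning's equation: n = (1.486/Q) A R^(2/3) S^(1/2) = (1.486/686) × 125.7 × 3.069^(2/3) × √0.003096 = 0.032.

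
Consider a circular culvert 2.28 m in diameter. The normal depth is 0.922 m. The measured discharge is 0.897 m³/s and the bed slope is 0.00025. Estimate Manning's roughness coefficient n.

n = 0.017

For a circular section of diameter D = 2.28 m at depth y = 0.922 m, the central angle is θ = 2 arccos(1 − 2y/D) = 2.757 rad. Then A = (D²/8)(θ − sin θ) = 1.547 m² and P = Dθ/2 = 3.143 m.
Hydraulic radius R = A/P = 1.547/3.143 = 0.4924 m.
Rearranging Manning's equation: n = (1/Q) A R^(2/3) S^(1/2) = (1/0.897) × 1.547 × 0.4924^(2/3) × √0.00025 = 0.017.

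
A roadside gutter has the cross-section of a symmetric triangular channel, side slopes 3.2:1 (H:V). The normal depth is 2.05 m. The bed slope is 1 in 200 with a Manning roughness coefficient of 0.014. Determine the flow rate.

Q = 66.9 m³/s

For a triangular section with side slope z = 3.2: A = zy² = 3.2×2.05² = 13.45 m²; P = 2y√(1+z²) = 2×2.05×3.353 = 13.75 m.
Hydraulic radius R = A/P = 13.45/13.75 = 0.9783 m.
Manning's equation: Q = (1/n) A R^(2/3) S^(1/2) = (1/0.014) × 13.45 × 0.9783^(2/3) × 0.005^(1/2) = 66.9 m³/s.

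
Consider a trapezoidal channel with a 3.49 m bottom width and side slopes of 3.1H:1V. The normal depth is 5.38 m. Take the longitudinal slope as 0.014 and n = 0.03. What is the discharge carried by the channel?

Q = 853 m³/s

With bottom width b = 3.49 m and side slope z = 3.1: A = (b + zy)y = (3.49 + 3.1×5.38)×5.38 = 108.5 m²; P = b + 2y√(1+z²) = 3.49 + 2×5.38×3.257 = 38.54 m.
Hydraulic radius R = A/P = 108.5/38.54 = 2.815 m.
Manning's equation: Q = (1/n) A R^(2/3) S^(1/2) = (1/0.03) × 108.5 × 2.815^(2/3) × 0.014^(1/2) = 853 m³/s.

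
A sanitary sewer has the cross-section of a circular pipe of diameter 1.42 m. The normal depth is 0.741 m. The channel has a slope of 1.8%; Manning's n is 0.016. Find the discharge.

Q = 3.58 m³/s

For a circular section of diameter D = 1.42 m at depth y = 0.741 m, the central angle is θ = 2 arccos(1 − 2y/D) = 3.229 rad. Then A = (D²/8)(θ − sin θ) = 0.8358 m² and P = Dθ/2 = 2.293 m.
Hydraulic radius R = A/P = 0.8358/2.293 = 0.3646 m.
Manning's equation: Q = (1/n) A R^(2/3) S^(1/2) = (1/0.016) × 0.8358 × 0.3646^(2/3) × 0.018^(1/2) = 3.58 m³/s.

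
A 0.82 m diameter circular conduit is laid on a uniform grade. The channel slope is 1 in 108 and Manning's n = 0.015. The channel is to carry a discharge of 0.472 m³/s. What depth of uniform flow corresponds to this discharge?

y_n = 0.361 m

Manning's equation rearranged: A R^(2/3) = nQ / (1·√S) = 0.015 × 0.472 / (√0.009259) = 0.07358.
At y = 0.316 m: A R^(2/3) = 0.05778 — short.
At y = 0.392 m: A R^(2/3) = 0.08501 — over.
At y = 0.361 m: A R^(2/3) = 0.07356 — matches.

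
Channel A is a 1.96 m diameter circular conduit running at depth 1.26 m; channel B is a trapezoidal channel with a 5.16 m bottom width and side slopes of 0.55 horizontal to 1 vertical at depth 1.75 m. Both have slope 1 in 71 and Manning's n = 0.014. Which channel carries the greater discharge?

Channel A: For a circular section of diameter D = 1.96 m at depth y = 1.26 m, the central angle is θ = 2 arccos(1 − 2y/D) = 3.721 rad. Then A = (D²/8)(θ − sin θ) = 2.05 m² and P = Dθ/2 = 3.647 m. Hydraulic radius R = A/P = 2.05/3.647 = 0.5621 m. Q_A = (1/0.014)·2.05·0.5621^(2/3)·√0.01408 = 11.84 m³/s.
Channel B: With bottom width b = 5.16 m and side slope z = 0.55: A = (b + zy)y = (5.16 + 0.55×1.75)×1.75 = 10.71 m²; P = b + 2y√(1+z²) = 5.16 + 2×1.75×1.141 = 9.154 m. Hydraulic radius R = A/P = 10.71/9.154 = 1.17 m. Q_B = (1/0.014)·10.71·1.17^(2/3)·√0.01408 = 100.9 m³/s.
Q_A = 11.84 m³/s vs Q_B = 100.9 m³/s, so channel B carries more.

channel B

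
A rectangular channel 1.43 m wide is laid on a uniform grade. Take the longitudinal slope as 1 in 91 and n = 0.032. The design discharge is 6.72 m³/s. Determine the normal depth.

y_n = 2.17 m

Manning's equation rearranged: A R^(2/3) = nQ / (1·√S) = 0.032 × 6.72 / (√0.01099) = 2.051.
At y = 2.47 m: A R^(2/3) = 2.384 — too large.
At y = 1.52 m: A R^(2/3) = 1.344 — too small.
At y = 2.17 m: A R^(2/3) = 2.052 — ≈ 2.051.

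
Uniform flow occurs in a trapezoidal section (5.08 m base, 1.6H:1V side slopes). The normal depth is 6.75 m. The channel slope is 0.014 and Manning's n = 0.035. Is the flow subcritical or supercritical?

With bottom width b = 5.08 m and side slope z = 1.6: A = (b + zy)y = (5.08 + 1.6×6.75)×6.75 = 107.2 m²; P = b + 2y√(1+z²) = 5.08 + 2×6.75×1.887 = 30.55 m.
Hydraulic radius R = A/P = 107.2/30.55 = 3.508 m.
V = (1/n) R^(2/3) √S = (1/0.035) × 3.508^(2/3) × √0.014 = 7.806 m/s. Hydraulic depth D_h = A/T = 107.2/26.68 = 4.018 m.
Froude number Fr = V/√(g·D_h) = 7.806/√(9.81×4.018) = 1.24, which is greater than 1, so the flow is supercritical.

supercritical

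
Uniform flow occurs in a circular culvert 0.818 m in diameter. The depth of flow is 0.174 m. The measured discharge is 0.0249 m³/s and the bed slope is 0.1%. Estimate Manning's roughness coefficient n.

n = 0.023

For a circular section of diameter D = 0.818 m at depth y = 0.174 m, the central angle is θ = 2 arccos(1 − 2y/D) = 1.917 rad. Then A = (D²/8)(θ − sin θ) = 0.08171 m² and P = Dθ/2 = 0.7842 m.
Hydraulic radius R = A/P = 0.08171/0.7842 = 0.1042 m.
Rearranging Manning's equation: n = (1/Q) A R^(2/3) S^(1/2) = (1/0.0249) × 0.08171 × 0.1042^(2/3) × √0.001 = 0.023.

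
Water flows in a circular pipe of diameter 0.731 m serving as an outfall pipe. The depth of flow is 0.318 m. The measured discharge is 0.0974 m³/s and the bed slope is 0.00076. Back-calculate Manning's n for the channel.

For a circular section of diameter D = 0.731 m at depth y = 0.318 m, the central angle is θ = 2 arccos(1 − 2y/D) = 2.881 rad. Then A = (D²/8)(θ − sin θ) = 0.1752 m² and P = Dθ/2 = 1.053 m.
Hydraulic radius R = A/P = 0.1752/1.053 = 0.1664 m.
Rearranging Manning's equation: n = (1/Q) A R^(2/3) S^(1/2) = (1/0.0974) × 0.1752 × 0.1664^(2/3) × √0.00076 = 0.015.

n = 0.015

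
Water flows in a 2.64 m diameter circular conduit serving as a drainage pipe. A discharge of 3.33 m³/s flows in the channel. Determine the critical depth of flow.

y_c = 0.8 m

At critical depth, Q² T / (g A³) = 1, i.e. A³/T = Q²/g = 3.33²/9.81 = 1.13.
Trying y = 0.887 m: A³/T = 1.688 — too large.
Trying y = 0.673 m: A³/T = 0.5784 — too small.
Trying y = 0.8 m: A³/T = 1.132 — ≈ 1.13.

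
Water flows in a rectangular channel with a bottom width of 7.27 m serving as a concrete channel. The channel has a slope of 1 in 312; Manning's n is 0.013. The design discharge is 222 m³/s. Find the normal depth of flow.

Manning's equation rearranged: A R^(2/3) = nQ / (1·√S) = 0.013 × 222 / (√0.003205) = 50.98.
Trying y = 3.13 m: A R^(2/3) = 32.18 — low.
Trying y = 4.86 m: A R^(2/3) = 57.56 — high.
Trying y = 4.42 m: A R^(2/3) = 50.92 — close enough.

y_n = 4.42 m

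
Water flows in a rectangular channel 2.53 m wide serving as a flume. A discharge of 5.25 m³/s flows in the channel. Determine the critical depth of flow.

For a rectangular channel, critical depth y_c = (q²/g)^(1/3) where q = Q/b = 5.25/2.53 = 2.075 m²/s.
So y_c = (2.075²/9.81)^(1/3) = 0.76 m.

y_c = 0.76 m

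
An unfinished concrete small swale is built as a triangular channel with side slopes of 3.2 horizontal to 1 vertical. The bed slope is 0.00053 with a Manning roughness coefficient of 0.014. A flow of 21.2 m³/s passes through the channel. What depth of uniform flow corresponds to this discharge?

y_n = 2.03 m

Manning's equation rearranged: A R^(2/3) = nQ / (1·√S) = 0.014 × 21.2 / (√0.00053) = 12.89.
Try y = 1.49 m: A R^(2/3) = 5.66 — short.
Try y = 2.55 m: A R^(2/3) = 23.72 — over.
Try y = 2.03 m: A R^(2/3) = 12.91 — close enough.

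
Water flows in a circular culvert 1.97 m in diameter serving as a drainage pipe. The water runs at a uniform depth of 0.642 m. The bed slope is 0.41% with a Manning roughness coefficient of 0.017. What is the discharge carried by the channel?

Q = 1.64 m³/s

For a circular section of diameter D = 1.97 m at depth y = 0.642 m, the central angle is θ = 2 arccos(1 − 2y/D) = 2.43 rad. Then A = (D²/8)(θ − sin θ) = 0.8622 m² and P = Dθ/2 = 2.394 m.
Hydraulic radius R = A/P = 0.8622/2.394 = 0.3602 m.
Manning's equation: Q = (1/n) A R^(2/3) S^(1/2) = (1/0.017) × 0.8622 × 0.3602^(2/3) × 0.0041^(1/2) = 1.64 m³/s.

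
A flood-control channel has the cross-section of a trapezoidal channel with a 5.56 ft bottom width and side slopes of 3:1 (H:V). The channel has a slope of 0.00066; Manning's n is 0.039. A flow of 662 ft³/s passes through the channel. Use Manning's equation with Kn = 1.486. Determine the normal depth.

y_n = 8.31 ft

Manning's equation rearranged: A R^(2/3) = nQ / (1.486·√S) = 0.039 × 662 / (1.486 × √0.00066) = 676.3.
At y = 7.06 ft: A R^(2/3) = 456.5 — low.
At y = 10.2 ft: A R^(2/3) = 1116 — high.
At y = 8.31 ft: A R^(2/3) = 676.2 — close enough.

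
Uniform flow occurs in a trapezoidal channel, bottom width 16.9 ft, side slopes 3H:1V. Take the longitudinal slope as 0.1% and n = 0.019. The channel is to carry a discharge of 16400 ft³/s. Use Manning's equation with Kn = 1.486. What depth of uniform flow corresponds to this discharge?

Manning's equation rearranged: A R^(2/3) = nQ / (1.486·√S) = 0.019 × 16400 / (1.486 × √0.001) = 6631.
Try y = 21.1 ft: A R^(2/3) = 8499 — high.
Try y = 19 ft: A R^(2/3) = 6623 — matches.

y_n = 19 ft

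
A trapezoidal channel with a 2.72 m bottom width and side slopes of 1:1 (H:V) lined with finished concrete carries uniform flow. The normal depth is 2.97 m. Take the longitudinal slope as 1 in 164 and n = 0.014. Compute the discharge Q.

With bottom width b = 2.72 m and side slope z = 1: A = (b + zy)y = (2.72 + 1×2.97)×2.97 = 16.9 m²; P = b + 2y√(1+z²) = 2.72 + 2×2.97×1.414 = 11.12 m.
Hydraulic radius R = A/P = 16.9/11.12 = 1.52 m.
Manning's equation: Q = (1/n) A R^(2/3) S^(1/2) = (1/0.014) × 16.9 × 1.52^(2/3) × 0.006098^(1/2) = 125 m³/s.

Q = 125 m³/s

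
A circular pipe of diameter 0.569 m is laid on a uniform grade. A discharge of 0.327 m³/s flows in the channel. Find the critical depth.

At critical depth, Q² T / (g A³) = 1, i.e. A³/T = Q²/g = 0.327²/9.81 = 0.0109.
At y = 0.462 m: A³/T = 0.02432 — high.
At y = 0.277 m: A³/T = 0.003261 — low.
At y = 0.379 m: A³/T = 0.01085 — matches.

y_c = 0.379 m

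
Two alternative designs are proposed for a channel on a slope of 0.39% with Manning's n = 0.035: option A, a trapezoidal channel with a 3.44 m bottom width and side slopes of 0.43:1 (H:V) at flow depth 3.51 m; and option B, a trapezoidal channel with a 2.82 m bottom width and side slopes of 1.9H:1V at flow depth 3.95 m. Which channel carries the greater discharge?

channel B

Channel A: With bottom width b = 3.44 m and side slope z = 0.43: A = (b + zy)y = (3.44 + 0.43×3.51)×3.51 = 17.37 m²; P = b + 2y√(1+z²) = 3.44 + 2×3.51×1.089 = 11.08 m. Hydraulic radius R = A/P = 17.37/11.08 = 1.568 m. Q_A = (1/0.035)·17.37·1.568^(2/3)·√0.0039 = 41.83 m³/s.
Channel B: With bottom width b = 2.82 m and side slope z = 1.9: A = (b + zy)y = (2.82 + 1.9×3.95)×3.95 = 40.78 m²; P = b + 2y√(1+z²) = 2.82 + 2×3.95×2.147 = 19.78 m. Hydraulic radius R = A/P = 40.78/19.78 = 2.062 m. Q_B = (1/0.035)·40.78·2.062^(2/3)·√0.0039 = 117.9 m³/s.
Q_A = 41.83 m³/s vs Q_B = 117.9 m³/s, so channel B carries more.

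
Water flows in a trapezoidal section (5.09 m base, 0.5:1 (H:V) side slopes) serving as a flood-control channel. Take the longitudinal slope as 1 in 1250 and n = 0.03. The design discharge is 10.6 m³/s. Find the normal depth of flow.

Manning's equation rearranged: A R^(2/3) = nQ / (1·√S) = 0.03 × 10.6 / (√0.0008) = 11.24.
Trying y = 1.52 m: A R^(2/3) = 9.171 — short.
Trying y = 1.72 m: A R^(2/3) = 11.2 — matches.

y_n = 1.72 m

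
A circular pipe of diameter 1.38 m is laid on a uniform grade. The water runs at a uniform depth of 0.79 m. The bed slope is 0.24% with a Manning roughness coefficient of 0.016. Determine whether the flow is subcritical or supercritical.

For a circular section of diameter D = 1.38 m at depth y = 0.79 m, the central angle is θ = 2 arccos(1 − 2y/D) = 3.432 rad. Then A = (D²/8)(θ − sin θ) = 0.8854 m² and P = Dθ/2 = 2.368 m.
Hydraulic radius R = A/P = 0.8854/2.368 = 0.3738 m.
V = (1/n) R^(2/3) √S = (1/0.016) × 0.3738^(2/3) × √0.0024 = 1.589 m/s. Hydraulic depth D_h = A/T = 0.8854/1.365 = 0.6484 m.
Froude number Fr = V/√(g·D_h) = 1.589/√(9.81×0.6484) = 0.63, which is less than 1, so the flow is subcritical.

subcritical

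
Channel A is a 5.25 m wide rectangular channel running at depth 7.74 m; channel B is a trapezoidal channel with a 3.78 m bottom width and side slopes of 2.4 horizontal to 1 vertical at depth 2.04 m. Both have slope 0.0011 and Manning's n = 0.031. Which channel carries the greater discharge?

Channel A: Flow area A = b·y = 5.25 × 7.74 = 40.63 m². Wetted perimeter P = b + 2y = 5.25 + 2×7.74 = 20.73 m. Hydraulic radius R = A/P = 40.63/20.73 = 1.96 m. Q_A = (1/0.031)·40.63·1.96^(2/3)·√0.0011 = 68.09 m³/s.
Channel B: With bottom width b = 3.78 m and side slope z = 2.4: A = (b + zy)y = (3.78 + 2.4×2.04)×2.04 = 17.7 m²; P = b + 2y√(1+z²) = 3.78 + 2×2.04×2.6 = 14.39 m. Hydraulic radius R = A/P = 17.7/14.39 = 1.23 m. Q_B = (1/0.031)·17.7·1.23^(2/3)·√0.0011 = 21.74 m³/s.
Q_A = 68.09 m³/s vs Q_B = 21.74 m³/s, so channel A carries more.

channel A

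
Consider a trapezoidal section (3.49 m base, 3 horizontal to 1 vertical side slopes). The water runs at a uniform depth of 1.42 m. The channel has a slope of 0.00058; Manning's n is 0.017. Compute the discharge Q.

Q = 14.3 m³/s

With bottom width b = 3.49 m and side slope z = 3: A = (b + zy)y = (3.49 + 3×1.42)×1.42 = 11 m²; P = b + 2y√(1+z²) = 3.49 + 2×1.42×3.162 = 12.47 m.
Hydraulic radius R = A/P = 11/12.47 = 0.8825 m.
Manning's equation: Q = (1/n) A R^(2/3) S^(1/2) = (1/0.017) × 11 × 0.8825^(2/3) × 0.00058^(1/2) = 14.3 m³/s.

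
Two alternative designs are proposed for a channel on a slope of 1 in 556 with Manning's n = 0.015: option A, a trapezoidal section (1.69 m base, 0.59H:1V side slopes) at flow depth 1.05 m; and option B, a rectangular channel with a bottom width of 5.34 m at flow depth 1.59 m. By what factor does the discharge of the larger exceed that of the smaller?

4.98

Channel A: With bottom width b = 1.69 m and side slope z = 0.59: A = (b + zy)y = (1.69 + 0.59×1.05)×1.05 = 2.425 m²; P = b + 2y√(1+z²) = 1.69 + 2×1.05×1.161 = 4.128 m. Hydraulic radius R = A/P = 2.425/4.128 = 0.5874 m. Q_A = (1/0.015)·2.425·0.5874^(2/3)·√0.001799 = 4.809 m³/s.
Channel B: Flow area A = b·y = 5.34 × 1.59 = 8.491 m². Wetted perimeter P = b + 2y = 5.34 + 2×1.59 = 8.52 m. Hydraulic radius R = A/P = 8.491/8.52 = 0.9965 m. Q_B = (1/0.015)·8.491·0.9965^(2/3)·√0.001799 = 23.95 m³/s.
The larger discharge is 23.95 m³/s and the smaller is 4.809 m³/s; the ratio is 4.98.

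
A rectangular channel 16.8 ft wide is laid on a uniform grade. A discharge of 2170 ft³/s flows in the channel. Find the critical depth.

For a rectangular channel, critical depth y_c = (q²/g)^(1/3) where q = Q/b = 2170/16.8 = 129.2 ft²/s.
So y_c = (129.2²/32.2)^(1/3) = 8.03 ft.

y_c = 8.03 ft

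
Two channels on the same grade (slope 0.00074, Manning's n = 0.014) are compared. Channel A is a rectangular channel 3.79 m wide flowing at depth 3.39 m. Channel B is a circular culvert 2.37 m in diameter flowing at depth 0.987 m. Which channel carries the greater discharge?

channel A

Channel A: Flow area A = b·y = 3.79 × 3.39 = 12.85 m². Wetted perimeter P = b + 2y = 3.79 + 2×3.39 = 10.57 m. Hydraulic radius R = A/P = 12.85/10.57 = 1.216 m. Q_A = (1/0.014)·12.85·1.216^(2/3)·√0.00074 = 28.43 m³/s.
Channel B: For a circular section of diameter D = 2.37 m at depth y = 0.987 m, the central angle is θ = 2 arccos(1 − 2y/D) = 2.806 rad. Then A = (D²/8)(θ − sin θ) = 1.739 m² and P = Dθ/2 = 3.325 m. Hydraulic radius R = A/P = 1.739/3.325 = 0.5229 m. Q_B = (1/0.014)·1.739·0.5229^(2/3)·√0.00074 = 2.193 m³/s.
Q_A = 28.43 m³/s vs Q_B = 2.193 m³/s, so channel A carries more.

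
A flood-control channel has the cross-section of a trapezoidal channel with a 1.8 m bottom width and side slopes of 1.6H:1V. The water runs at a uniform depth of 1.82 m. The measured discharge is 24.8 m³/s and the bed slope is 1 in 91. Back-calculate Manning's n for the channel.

With bottom width b = 1.8 m and side slope z = 1.6: A = (b + zy)y = (1.8 + 1.6×1.82)×1.82 = 8.576 m²; P = b + 2y√(1+z²) = 1.8 + 2×1.82×1.887 = 8.668 m.
Hydraulic radius R = A/P = 8.576/8.668 = 0.9894 m.
Rearranging Manning's equation: n = (1/Q) A R^(2/3) S^(1/2) = (1/24.8) × 8.576 × 0.9894^(2/3) × √0.01099 = 0.036.

n = 0.036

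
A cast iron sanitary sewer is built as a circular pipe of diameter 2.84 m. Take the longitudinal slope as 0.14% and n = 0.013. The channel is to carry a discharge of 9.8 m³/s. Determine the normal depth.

Manning's equation rearranged: A R^(2/3) = nQ / (1·√S) = 0.013 × 9.8 / (√0.0014) = 3.405.
Trying y = 1.25 m: A R^(2/3) = 2.019 — too small.
Trying y = 2.14 m: A R^(2/3) = 4.622 — too large.
Trying y = 1.71 m: A R^(2/3) = 3.405 — ≈ 3.405.

y_n = 1.71 m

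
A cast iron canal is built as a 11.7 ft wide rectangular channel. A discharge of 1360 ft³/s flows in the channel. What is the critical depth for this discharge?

For a rectangular channel, critical depth y_c = (q²/g)^(1/3) where q = Q/b = 1360/11.7 = 116.2 ft²/s.
So y_c = (116.2²/32.2)^(1/3) = 7.49 ft.

y_c = 7.49 ft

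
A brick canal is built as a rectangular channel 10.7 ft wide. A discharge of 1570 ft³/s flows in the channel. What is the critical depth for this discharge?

y_c = 8.74 ft

For a rectangular channel, critical depth y_c = (q²/g)^(1/3) where q = Q/b = 1570/10.7 = 146.7 ft²/s.
So y_c = (146.7²/32.2)^(1/3) = 8.74 ft.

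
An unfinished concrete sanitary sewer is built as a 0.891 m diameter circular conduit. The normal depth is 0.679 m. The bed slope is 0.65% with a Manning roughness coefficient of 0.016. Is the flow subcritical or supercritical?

For a circular section of diameter D = 0.891 m at depth y = 0.679 m, the central angle is θ = 2 arccos(1 − 2y/D) = 4.245 rad. Then A = (D²/8)(θ − sin θ) = 0.5098 m² and P = Dθ/2 = 1.891 m.
Hydraulic radius R = A/P = 0.5098/1.891 = 0.2696 m.
V = (1/n) R^(2/3) √S = (1/0.016) × 0.2696^(2/3) × √0.0065 = 2.103 m/s. Hydraulic depth D_h = A/T = 0.5098/0.7588 = 0.6719 m.
Froude number Fr = V/√(g·D_h) = 2.103/√(9.81×0.6719) = 0.819, which is less than 1, so the flow is subcritical.

subcritical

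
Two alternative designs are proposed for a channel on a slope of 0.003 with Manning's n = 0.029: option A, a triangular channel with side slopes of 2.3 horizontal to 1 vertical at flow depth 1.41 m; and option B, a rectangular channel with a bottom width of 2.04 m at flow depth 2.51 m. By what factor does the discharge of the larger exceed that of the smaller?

Channel A: For a triangular section with side slope z = 2.3: A = zy² = 2.3×1.41² = 4.573 m²; P = 2y√(1+z²) = 2×1.41×2.508 = 7.073 m. Hydraulic radius R = A/P = 4.573/7.073 = 0.6465 m. Q_A = (1/0.029)·4.573·0.6465^(2/3)·√0.003 = 6.457 m³/s.
Channel B: Flow area A = b·y = 2.04 × 2.51 = 5.12 m². Wetted perimeter P = b + 2y = 2.04 + 2×2.51 = 7.06 m. Hydraulic radius R = A/P = 5.12/7.06 = 0.7253 m. Q_B = (1/0.029)·5.12·0.7253^(2/3)·√0.003 = 7.807 m³/s.
The larger discharge is 7.807 m³/s and the smaller is 6.457 m³/s; the ratio is 1.21.

1.21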